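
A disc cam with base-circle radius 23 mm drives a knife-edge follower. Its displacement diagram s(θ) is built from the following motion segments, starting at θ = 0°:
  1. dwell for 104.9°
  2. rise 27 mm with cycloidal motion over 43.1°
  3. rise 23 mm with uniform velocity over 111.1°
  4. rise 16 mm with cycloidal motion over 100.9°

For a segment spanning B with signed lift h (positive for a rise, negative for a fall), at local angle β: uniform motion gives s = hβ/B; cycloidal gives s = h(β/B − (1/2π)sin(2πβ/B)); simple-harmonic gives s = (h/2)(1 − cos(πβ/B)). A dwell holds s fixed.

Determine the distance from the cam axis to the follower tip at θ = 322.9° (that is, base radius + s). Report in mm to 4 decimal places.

seg 1 [0°–104.9°] dwell: s stays 0.0000
seg 2 [104.9°–148°] cycloidal, h=27: full span → s += 27 → s = 27.0000
seg 3 [148°–259.1°] uniform, h=23: full span → s += 23 → s = 50.0000
seg 4 [259.1°–360°] cycloidal, h=16: θ=322.9° here. β=63.8, B=100.9. 16·(0.6323 − sin(2π·0.6323)/(2π)) = 11.9983 → s = 61.9983
radial distance = base radius + s = 23 + 61.9983 = 84.9983

84.9983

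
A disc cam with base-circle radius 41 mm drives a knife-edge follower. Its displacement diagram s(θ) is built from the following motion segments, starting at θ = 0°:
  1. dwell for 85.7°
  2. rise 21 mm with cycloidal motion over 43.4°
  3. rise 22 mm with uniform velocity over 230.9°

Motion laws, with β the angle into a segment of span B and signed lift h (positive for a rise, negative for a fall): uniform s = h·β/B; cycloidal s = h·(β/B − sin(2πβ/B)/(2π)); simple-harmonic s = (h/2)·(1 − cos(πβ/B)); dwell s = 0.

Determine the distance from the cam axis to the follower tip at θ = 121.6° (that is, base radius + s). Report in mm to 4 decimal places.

seg 1 [0°–85.7°] dwell: s stays 0.0000
seg 2 [85.7°–129.1°] cycloidal, h=21: θ=121.6° here. β=35.9, B=43.4. 21·(0.8272 − sin(2π·0.8272)/(2π)) = 20.3278 → s = 20.3278
radial distance = base radius + s = 41 + 20.3278 = 61.3278

61.3278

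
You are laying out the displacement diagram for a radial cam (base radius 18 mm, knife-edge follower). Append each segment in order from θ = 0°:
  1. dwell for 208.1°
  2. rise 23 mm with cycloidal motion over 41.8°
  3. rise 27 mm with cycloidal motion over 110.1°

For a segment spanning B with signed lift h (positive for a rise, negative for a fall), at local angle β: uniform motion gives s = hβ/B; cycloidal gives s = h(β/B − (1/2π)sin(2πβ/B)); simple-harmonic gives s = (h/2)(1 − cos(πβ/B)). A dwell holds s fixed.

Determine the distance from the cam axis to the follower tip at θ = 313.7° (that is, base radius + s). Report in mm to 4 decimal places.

seg 1 [0°–208.1°] dwell: s stays 0.0000
seg 2 [208.1°–249.9°] cycloidal, h=23: full span → s += 23 → s = 23.0000
seg 3 [249.9°–360°] cycloidal, h=27: θ=313.7° here. β=63.8, B=110.1. 27·(0.5795 − sin(2π·0.5795)/(2π)) = 17.7035 → s = 40.7035
radial distance = base radius + s = 18 + 40.7035 = 58.7035

58.7035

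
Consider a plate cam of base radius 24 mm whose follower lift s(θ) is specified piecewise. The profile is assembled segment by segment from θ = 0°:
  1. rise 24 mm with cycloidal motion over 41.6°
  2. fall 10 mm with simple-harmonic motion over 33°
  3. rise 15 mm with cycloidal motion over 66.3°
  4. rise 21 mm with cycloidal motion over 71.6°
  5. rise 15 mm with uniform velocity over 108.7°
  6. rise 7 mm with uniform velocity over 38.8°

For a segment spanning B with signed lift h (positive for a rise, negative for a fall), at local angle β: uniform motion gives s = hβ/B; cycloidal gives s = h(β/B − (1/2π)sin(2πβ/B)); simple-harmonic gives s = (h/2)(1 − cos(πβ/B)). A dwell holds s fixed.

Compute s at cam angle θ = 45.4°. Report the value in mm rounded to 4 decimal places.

seg 1 [0°–41.6°] cycloidal, h=24: full span → s += 24 → s = 24.0000
seg 2 [41.6°–74.6°] simple-harmonic, h=-10: θ=45.4° here. β=3.8, B=33. -10/2·(1 − cos(π·0.1152)) = -0.3236 → s = 23.6764

23.6764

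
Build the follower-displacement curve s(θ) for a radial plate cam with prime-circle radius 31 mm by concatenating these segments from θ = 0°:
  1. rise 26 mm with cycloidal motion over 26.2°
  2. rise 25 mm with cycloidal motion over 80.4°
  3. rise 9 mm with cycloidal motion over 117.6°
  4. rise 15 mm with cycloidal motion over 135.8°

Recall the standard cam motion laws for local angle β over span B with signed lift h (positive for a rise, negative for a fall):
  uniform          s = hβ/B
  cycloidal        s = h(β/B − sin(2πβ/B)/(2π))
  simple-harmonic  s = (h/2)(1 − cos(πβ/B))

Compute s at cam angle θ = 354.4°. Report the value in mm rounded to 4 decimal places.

seg 1 [0°–26.2°] cycloidal, h=26: full span → s += 26 → s = 26.0000
seg 2 [26.2°–106.6°] cycloidal, h=25: full span → s += 25 → s = 51.0000
seg 3 [106.6°–224.2°] cycloidal, h=9: full span → s += 9 → s = 60.0000
seg 4 [224.2°–360°] cycloidal, h=15: θ=354.4° here. β=130.2, B=135.8. 15·(0.9588 − sin(2π·0.9588)/(2π)) = 14.9931 → s = 74.9931

74.9931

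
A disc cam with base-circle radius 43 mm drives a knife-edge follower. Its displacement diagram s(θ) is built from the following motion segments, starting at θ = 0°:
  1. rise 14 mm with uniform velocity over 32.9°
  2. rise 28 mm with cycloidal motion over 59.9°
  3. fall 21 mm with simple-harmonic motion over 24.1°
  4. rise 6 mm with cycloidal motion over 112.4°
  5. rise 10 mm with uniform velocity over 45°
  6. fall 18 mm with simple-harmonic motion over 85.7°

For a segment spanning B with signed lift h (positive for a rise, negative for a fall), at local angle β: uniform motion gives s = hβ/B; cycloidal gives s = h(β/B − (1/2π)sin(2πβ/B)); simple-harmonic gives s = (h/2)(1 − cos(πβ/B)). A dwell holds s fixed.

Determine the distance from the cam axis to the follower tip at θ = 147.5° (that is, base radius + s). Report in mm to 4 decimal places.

seg 1 [0°–32.9°] uniform, h=14: full span → s += 14 → s = 14.0000
seg 2 [32.9°–92.8°] cycloidal, h=28: full span → s += 28 → s = 42.0000
seg 3 [92.8°–116.9°] simple-harmonic, h=-21: full span → s += -21 → s = 21.0000
seg 4 [116.9°–229.3°] cycloidal, h=6: θ=147.5° here. β=30.6, B=112.4. 6·(0.2722 − sin(2π·0.2722)/(2π)) = 0.6878 → s = 21.6878
radial distance = base radius + s = 43 + 21.6878 = 64.6878

64.6878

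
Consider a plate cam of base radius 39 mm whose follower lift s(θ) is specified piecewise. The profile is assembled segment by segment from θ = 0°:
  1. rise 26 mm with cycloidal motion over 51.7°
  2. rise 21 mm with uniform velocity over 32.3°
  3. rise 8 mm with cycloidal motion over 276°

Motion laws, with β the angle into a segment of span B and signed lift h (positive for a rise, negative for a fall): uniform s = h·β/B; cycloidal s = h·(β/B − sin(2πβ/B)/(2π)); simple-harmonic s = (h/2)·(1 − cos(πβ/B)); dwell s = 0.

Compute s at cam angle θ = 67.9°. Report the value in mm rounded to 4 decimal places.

seg 1 [0°–51.7°] cycloidal, h=26: full span → s += 26 → s = 26.0000
seg 2 [51.7°–84°] uniform, h=21: θ=67.9° here. β=16.2, B=32.3. 21·16.2/32.3 = 10.5325 → s = 36.5325

36.5325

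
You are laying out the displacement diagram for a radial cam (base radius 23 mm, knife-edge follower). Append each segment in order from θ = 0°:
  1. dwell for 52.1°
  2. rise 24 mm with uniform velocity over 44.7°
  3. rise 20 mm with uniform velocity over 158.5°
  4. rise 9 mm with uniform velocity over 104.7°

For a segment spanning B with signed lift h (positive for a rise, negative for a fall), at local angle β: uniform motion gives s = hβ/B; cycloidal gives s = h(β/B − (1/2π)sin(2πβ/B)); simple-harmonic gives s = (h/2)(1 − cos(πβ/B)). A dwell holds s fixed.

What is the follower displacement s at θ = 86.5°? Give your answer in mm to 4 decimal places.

seg 1 [0°–52.1°] dwell: s stays 0.0000
seg 2 [52.1°–96.8°] uniform, h=24: θ=86.5° here. β=34.4, B=44.7. 24·34.4/44.7 = 18.4698 → s = 18.4698

18.4698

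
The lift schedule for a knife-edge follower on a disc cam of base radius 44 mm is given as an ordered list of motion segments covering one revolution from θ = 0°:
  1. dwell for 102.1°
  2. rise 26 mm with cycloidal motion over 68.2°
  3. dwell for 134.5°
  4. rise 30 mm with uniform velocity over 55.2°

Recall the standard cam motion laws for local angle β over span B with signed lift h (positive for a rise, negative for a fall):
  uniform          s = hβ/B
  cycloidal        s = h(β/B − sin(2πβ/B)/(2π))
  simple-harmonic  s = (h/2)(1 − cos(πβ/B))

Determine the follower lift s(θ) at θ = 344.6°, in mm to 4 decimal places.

seg 1 [0°–102.1°] dwell: s stays 0.0000
seg 2 [102.1°–170.3°] cycloidal, h=26: full span → s += 26 → s = 26.0000
seg 3 [170.3°–304.8°] dwell: s stays 26.0000
seg 4 [304.8°–360°] uniform, h=30: θ=344.6° here. β=39.8, B=55.2. 30·39.8/55.2 = 21.6304 → s = 47.6304

47.6304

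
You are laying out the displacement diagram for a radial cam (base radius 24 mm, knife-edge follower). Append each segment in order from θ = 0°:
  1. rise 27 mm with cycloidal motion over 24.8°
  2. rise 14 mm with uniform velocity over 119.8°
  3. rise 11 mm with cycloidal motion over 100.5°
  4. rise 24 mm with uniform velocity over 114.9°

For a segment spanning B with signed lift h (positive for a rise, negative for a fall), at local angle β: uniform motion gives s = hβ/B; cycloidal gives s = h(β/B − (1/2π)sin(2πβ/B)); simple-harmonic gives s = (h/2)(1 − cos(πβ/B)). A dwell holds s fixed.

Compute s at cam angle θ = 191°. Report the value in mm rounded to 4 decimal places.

seg 1 [0°–24.8°] cycloidal, h=27: full span → s += 27 → s = 27.0000
seg 2 [24.8°–144.6°] uniform, h=14: full span → s += 14 → s = 41.0000
seg 3 [144.6°–245.1°] cycloidal, h=11: θ=191° here. β=46.4, B=100.5. 11·(0.4617 − sin(2π·0.4617)/(2π)) = 4.6613 → s = 45.6613

45.6613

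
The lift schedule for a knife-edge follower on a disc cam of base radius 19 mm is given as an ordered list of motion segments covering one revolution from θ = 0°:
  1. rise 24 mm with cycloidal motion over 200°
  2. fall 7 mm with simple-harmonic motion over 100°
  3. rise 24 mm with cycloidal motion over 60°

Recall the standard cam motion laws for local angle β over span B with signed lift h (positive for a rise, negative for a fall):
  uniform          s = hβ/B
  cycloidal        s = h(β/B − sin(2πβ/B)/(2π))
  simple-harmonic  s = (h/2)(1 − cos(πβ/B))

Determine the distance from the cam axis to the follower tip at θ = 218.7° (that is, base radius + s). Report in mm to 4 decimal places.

seg 1 [0°–200°] cycloidal, h=24: full span → s += 24 → s = 24.0000
seg 2 [200°–300°] simple-harmonic, h=-7: θ=218.7° here. β=18.7, B=100. -7/2·(1 − cos(π·0.1870)) = -0.5868 → s = 23.4132
radial distance = base radius + s = 19 + 23.4132 = 42.4132

42.4132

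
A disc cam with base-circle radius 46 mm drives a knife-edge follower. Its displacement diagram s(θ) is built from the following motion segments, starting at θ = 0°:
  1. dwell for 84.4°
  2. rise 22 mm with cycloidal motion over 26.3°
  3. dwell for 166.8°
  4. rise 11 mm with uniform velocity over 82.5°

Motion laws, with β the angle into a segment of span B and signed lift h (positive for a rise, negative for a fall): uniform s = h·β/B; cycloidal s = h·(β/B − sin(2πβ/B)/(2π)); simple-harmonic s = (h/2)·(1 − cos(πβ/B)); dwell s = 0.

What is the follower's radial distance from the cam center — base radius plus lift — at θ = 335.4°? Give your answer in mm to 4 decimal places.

seg 1 [0°–84.4°] dwell: s stays 0.0000
seg 2 [84.4°–110.7°] cycloidal, h=22: full span → s += 22 → s = 22.0000
seg 3 [110.7°–277.5°] dwell: s stays 22.0000
seg 4 [277.5°–360°] uniform, h=11: θ=335.4° here. β=57.9, B=82.5. 11·57.9/82.5 = 7.7200 → s = 29.7200
radial distance = base radius + s = 46 + 29.7200 = 75.7200

75.7200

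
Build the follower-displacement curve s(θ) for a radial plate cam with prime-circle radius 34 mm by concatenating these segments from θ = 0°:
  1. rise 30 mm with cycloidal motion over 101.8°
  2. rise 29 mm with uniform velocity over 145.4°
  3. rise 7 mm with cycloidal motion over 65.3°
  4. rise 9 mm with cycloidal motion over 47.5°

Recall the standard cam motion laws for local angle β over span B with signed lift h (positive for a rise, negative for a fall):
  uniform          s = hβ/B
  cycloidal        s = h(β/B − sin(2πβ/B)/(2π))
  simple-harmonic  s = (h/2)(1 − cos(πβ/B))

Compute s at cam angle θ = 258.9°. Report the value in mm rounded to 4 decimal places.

seg 1 [0°–101.8°] cycloidal, h=30: full span → s += 30 → s = 30.0000
seg 2 [101.8°–247.2°] uniform, h=29: full span → s += 29 → s = 59.0000
seg 3 [247.2°–312.5°] cycloidal, h=7: θ=258.9° here. β=11.7, B=65.3. 7·(0.1792 − sin(2π·0.1792)/(2π)) = 0.2486 → s = 59.2486

59.2486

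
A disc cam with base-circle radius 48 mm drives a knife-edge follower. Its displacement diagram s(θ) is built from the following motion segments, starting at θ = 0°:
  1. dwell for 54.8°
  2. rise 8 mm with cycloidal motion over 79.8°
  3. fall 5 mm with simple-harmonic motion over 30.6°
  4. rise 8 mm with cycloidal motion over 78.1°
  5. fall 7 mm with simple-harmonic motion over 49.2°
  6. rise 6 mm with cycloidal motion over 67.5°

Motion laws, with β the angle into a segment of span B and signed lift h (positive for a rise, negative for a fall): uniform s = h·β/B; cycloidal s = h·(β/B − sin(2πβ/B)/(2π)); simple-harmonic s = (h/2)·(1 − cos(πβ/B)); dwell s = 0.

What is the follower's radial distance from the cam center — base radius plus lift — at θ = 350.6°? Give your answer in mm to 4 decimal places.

seg 1 [0°–54.8°] dwell: s stays 0.0000
seg 2 [54.8°–134.6°] cycloidal, h=8: full span → s += 8 → s = 8.0000
seg 3 [134.6°–165.2°] simple-harmonic, h=-5: full span → s += -5 → s = 3.0000
seg 4 [165.2°–243.3°] cycloidal, h=8: full span → s += 8 → s = 11.0000
seg 5 [243.3°–292.5°] simple-harmonic, h=-7: full span → s += -7 → s = 4.0000
seg 6 [292.5°–360°] cycloidal, h=6: θ=350.6° here. β=58.1, B=67.5. 6·(0.8607 − sin(2π·0.8607)/(2π)) = 5.8974 → s = 9.8974
radial distance = base radius + s = 48 + 9.8974 = 57.8974

57.8974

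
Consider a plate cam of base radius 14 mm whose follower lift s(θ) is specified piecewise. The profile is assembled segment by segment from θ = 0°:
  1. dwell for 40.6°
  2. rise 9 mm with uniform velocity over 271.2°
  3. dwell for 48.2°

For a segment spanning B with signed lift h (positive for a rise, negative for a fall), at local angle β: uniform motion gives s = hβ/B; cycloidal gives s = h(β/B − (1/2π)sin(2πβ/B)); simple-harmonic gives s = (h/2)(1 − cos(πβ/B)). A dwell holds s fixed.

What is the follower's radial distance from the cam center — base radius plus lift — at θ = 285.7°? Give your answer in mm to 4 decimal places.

seg 1 [0°–40.6°] dwell: s stays 0.0000
seg 2 [40.6°–311.8°] uniform, h=9: θ=285.7° here. β=245.1, B=271.2. 9·245.1/271.2 = 8.1338 → s = 8.1338
radial distance = base radius + s = 14 + 8.1338 = 22.1338

22.1338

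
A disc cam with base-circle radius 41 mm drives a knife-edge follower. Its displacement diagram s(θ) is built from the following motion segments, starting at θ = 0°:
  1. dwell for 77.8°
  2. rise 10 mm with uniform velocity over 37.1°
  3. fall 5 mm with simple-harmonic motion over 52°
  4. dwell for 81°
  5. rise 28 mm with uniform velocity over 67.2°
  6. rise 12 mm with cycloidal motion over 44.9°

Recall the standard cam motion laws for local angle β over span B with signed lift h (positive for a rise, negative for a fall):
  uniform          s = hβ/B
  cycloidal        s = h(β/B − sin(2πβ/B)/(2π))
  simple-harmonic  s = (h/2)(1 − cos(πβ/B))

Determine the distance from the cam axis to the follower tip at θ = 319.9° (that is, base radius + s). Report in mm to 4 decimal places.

seg 1 [0°–77.8°] dwell: s stays 0.0000
seg 2 [77.8°–114.9°] uniform, h=10: full span → s += 10 → s = 10.0000
seg 3 [114.9°–166.9°] simple-harmonic, h=-5: full span → s += -5 → s = 5.0000
seg 4 [166.9°–247.9°] dwell: s stays 5.0000
seg 5 [247.9°–315.1°] uniform, h=28: full span → s += 28 → s = 33.0000
seg 6 [315.1°–360°] cycloidal, h=12: θ=319.9° here. β=4.8, B=44.9. 12·(0.1069 − sin(2π·0.1069)/(2π)) = 0.0943 → s = 33.0943
radial distance = base radius + s = 41 + 33.0943 = 74.0943

74.0943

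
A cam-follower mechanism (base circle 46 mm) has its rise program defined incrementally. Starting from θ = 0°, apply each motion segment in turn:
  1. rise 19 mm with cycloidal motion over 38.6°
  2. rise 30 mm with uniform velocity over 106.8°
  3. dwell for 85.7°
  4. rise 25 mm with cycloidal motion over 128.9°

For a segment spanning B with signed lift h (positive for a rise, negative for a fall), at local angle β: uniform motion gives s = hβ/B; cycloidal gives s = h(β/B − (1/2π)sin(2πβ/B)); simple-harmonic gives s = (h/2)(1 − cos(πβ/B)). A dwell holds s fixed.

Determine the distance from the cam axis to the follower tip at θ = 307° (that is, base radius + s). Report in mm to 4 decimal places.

seg 1 [0°–38.6°] cycloidal, h=19: full span → s += 19 → s = 19.0000
seg 2 [38.6°–145.4°] uniform, h=30: full span → s += 30 → s = 49.0000
seg 3 [145.4°–231.1°] dwell: s stays 49.0000
seg 4 [231.1°–360°] cycloidal, h=25: θ=307° here. β=75.9, B=128.9. 25·(0.5888 − sin(2π·0.5888)/(2π)) = 16.8279 → s = 65.8279
radial distance = base radius + s = 46 + 65.8279 = 111.8279

111.8279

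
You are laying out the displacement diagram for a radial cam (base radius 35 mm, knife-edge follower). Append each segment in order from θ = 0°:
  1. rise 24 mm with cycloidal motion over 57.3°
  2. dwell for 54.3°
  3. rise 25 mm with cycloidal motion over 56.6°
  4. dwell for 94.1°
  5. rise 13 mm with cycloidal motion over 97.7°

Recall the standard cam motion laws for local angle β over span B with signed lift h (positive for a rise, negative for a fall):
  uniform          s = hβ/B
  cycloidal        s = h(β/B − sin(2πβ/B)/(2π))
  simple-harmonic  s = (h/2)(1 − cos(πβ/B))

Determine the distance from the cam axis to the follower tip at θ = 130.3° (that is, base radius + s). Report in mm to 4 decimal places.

seg 1 [0°–57.3°] cycloidal, h=24: full span → s += 24 → s = 24.0000
seg 2 [57.3°–111.6°] dwell: s stays 24.0000
seg 3 [111.6°–168.2°] cycloidal, h=25: θ=130.3° here. β=18.7, B=56.6. 25·(0.3304 − sin(2π·0.3304)/(2π)) = 4.7777 → s = 28.7777
radial distance = base radius + s = 35 + 28.7777 = 63.7777

63.7777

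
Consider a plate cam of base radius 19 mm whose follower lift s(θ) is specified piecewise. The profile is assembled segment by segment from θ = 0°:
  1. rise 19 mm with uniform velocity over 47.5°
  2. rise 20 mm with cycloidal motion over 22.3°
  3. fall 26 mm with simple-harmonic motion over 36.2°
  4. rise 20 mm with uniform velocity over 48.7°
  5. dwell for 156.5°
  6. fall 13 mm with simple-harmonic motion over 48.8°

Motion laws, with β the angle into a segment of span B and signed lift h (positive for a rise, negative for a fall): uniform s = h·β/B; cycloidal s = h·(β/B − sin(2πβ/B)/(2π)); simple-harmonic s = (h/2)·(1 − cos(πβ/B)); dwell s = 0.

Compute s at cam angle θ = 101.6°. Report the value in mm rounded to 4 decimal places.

seg 1 [0°–47.5°] uniform, h=19: full span → s += 19 → s = 19.0000
seg 2 [47.5°–69.8°] cycloidal, h=20: full span → s += 20 → s = 39.0000
seg 3 [69.8°–106°] simple-harmonic, h=-26: θ=101.6° here. β=31.8, B=36.2. -26/2·(1 − cos(π·0.8785)) = -25.0637 → s = 13.9363

13.9363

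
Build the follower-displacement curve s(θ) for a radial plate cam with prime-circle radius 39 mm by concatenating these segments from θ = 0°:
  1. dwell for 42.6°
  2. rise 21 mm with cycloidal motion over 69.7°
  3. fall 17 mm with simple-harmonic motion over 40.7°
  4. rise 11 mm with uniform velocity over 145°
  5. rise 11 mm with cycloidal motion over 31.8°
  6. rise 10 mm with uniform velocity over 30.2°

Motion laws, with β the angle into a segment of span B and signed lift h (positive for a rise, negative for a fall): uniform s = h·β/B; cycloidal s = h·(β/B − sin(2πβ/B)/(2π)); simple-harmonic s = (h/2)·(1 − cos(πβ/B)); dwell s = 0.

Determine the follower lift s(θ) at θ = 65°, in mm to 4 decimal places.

seg 1 [0°–42.6°] dwell: s stays 0.0000
seg 2 [42.6°–112.3°] cycloidal, h=21: θ=65° here. β=22.4, B=69.7. 21·(0.3214 − sin(2π·0.3214)/(2π)) = 3.7372 → s = 3.7372

3.7372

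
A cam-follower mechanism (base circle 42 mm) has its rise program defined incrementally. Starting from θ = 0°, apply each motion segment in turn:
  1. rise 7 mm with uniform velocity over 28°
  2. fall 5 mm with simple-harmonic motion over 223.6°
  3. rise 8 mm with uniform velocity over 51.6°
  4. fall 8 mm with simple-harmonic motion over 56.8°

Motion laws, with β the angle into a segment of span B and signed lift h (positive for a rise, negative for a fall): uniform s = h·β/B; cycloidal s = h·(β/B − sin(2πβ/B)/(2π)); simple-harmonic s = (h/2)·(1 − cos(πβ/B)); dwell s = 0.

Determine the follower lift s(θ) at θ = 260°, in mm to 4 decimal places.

seg 1 [0°–28°] uniform, h=7: full span → s += 7 → s = 7.0000
seg 2 [28°–251.6°] simple-harmonic, h=-5: full span → s += -5 → s = 2.0000
seg 3 [251.6°–303.2°] uniform, h=8: θ=260° here. β=8.4, B=51.6. 8·8.4/51.6 = 1.3023 → s = 3.3023

3.3023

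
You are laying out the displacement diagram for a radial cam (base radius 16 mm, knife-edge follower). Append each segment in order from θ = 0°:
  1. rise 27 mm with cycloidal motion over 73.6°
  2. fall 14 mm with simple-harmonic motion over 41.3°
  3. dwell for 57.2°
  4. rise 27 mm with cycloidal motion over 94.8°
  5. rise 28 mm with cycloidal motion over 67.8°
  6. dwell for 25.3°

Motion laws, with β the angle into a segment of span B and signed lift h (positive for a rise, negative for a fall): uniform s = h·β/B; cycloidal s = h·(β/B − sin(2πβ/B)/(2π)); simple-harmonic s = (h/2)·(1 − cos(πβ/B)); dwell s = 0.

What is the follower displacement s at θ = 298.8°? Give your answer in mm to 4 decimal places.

seg 1 [0°–73.6°] cycloidal, h=27: full span → s += 27 → s = 27.0000
seg 2 [73.6°–114.9°] simple-harmonic, h=-14: full span → s += -14 → s = 13.0000
seg 3 [114.9°–172.1°] dwell: s stays 13.0000
seg 4 [172.1°–266.9°] cycloidal, h=27: full span → s += 27 → s = 40.0000
seg 5 [266.9°–334.7°] cycloidal, h=28: θ=298.8° here. β=31.9, B=67.8. 28·(0.4705 − sin(2π·0.4705)/(2π)) = 12.3528 → s = 52.3528

52.3528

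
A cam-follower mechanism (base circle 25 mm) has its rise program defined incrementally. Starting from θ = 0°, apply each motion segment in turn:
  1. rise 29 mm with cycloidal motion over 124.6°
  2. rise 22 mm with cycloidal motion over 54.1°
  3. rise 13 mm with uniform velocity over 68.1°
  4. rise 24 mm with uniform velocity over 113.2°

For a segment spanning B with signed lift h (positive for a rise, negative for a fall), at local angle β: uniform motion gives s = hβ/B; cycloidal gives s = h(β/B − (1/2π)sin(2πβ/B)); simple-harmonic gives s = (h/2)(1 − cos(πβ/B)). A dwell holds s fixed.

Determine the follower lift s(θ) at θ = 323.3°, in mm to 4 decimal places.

seg 1 [0°–124.6°] cycloidal, h=29: full span → s += 29 → s = 29.0000
seg 2 [124.6°–178.7°] cycloidal, h=22: full span → s += 22 → s = 51.0000
seg 3 [178.7°–246.8°] uniform, h=13: full span → s += 13 → s = 64.0000
seg 4 [246.8°–360°] uniform, h=24: θ=323.3° here. β=76.5, B=113.2. 24·76.5/113.2 = 16.2191 → s = 80.2191

80.2191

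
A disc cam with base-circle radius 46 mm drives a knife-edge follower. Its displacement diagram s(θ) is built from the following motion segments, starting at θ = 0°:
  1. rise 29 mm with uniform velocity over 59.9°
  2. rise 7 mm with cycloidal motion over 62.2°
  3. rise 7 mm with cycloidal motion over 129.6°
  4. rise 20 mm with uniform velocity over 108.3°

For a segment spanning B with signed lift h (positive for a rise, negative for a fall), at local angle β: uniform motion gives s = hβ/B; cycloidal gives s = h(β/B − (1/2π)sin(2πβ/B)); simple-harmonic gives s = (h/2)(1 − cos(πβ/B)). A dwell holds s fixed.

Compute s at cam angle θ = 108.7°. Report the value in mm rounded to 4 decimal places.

seg 1 [0°–59.9°] uniform, h=29: full span → s += 29 → s = 29.0000
seg 2 [59.9°–122.1°] cycloidal, h=7: θ=108.7° here. β=48.8, B=62.2. 7·(0.7846 − sin(2π·0.7846)/(2π)) = 6.5799 → s = 35.5799

35.5799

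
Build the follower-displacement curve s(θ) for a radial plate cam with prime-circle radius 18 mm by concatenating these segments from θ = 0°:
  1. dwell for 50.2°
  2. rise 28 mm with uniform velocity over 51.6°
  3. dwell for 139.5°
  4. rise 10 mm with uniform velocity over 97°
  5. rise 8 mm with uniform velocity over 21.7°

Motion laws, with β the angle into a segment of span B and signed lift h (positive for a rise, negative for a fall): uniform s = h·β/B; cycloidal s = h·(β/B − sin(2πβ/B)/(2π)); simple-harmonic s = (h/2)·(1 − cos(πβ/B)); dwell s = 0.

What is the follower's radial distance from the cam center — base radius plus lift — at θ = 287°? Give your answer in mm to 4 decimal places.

seg 1 [0°–50.2°] dwell: s stays 0.0000
seg 2 [50.2°–101.8°] uniform, h=28: full span → s += 28 → s = 28.0000
seg 3 [101.8°–241.3°] dwell: s stays 28.0000
seg 4 [241.3°–338.3°] uniform, h=10: θ=287° here. β=45.7, B=97. 10·45.7/97 = 4.7113 → s = 32.7113
radial distance = base radius + s = 18 + 32.7113 = 50.7113

50.7113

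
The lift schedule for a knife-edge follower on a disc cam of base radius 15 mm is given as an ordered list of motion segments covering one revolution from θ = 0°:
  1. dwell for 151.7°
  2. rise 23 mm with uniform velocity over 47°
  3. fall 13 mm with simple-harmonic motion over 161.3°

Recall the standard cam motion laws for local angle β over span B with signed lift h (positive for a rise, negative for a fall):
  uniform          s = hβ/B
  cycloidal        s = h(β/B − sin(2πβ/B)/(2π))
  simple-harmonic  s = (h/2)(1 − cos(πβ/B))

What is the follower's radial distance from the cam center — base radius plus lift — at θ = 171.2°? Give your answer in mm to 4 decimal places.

seg 1 [0°–151.7°] dwell: s stays 0.0000
seg 2 [151.7°–198.7°] uniform, h=23: θ=171.2° here. β=19.5, B=47. 23·19.5/47 = 9.5426 → s = 9.5426
radial distance = base radius + s = 15 + 9.5426 = 24.5426

24.5426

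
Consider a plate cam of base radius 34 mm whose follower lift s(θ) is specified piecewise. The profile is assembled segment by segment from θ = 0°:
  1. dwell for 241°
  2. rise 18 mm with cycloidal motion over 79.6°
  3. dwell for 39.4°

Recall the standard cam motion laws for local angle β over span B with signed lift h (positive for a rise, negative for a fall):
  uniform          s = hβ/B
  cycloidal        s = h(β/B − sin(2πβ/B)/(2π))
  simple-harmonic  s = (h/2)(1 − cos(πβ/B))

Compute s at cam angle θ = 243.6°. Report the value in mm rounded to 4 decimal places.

seg 1 [0°–241°] dwell: s stays 0.0000
seg 2 [241°–320.6°] cycloidal, h=18: θ=243.6° here. β=2.6, B=79.6. 18·(0.0327 − sin(2π·0.0327)/(2π)) = 0.0041 → s = 0.0041

0.0041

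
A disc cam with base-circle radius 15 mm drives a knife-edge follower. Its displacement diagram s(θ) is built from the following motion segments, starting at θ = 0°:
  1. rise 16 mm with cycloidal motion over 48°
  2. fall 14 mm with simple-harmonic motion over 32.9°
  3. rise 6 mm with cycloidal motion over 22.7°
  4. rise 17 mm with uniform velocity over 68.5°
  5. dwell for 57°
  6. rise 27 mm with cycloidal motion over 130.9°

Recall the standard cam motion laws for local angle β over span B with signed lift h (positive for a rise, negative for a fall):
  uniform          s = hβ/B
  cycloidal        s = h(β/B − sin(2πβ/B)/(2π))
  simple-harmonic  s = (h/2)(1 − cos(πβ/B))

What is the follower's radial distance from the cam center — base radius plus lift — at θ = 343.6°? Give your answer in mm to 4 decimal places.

seg 1 [0°–48°] cycloidal, h=16: full span → s += 16 → s = 16.0000
seg 2 [48°–80.9°] simple-harmonic, h=-14: full span → s += -14 → s = 2.0000
seg 3 [80.9°–103.6°] cycloidal, h=6: full span → s += 6 → s = 8.0000
seg 4 [103.6°–172.1°] uniform, h=17: full span → s += 17 → s = 25.0000
seg 5 [172.1°–229.1°] dwell: s stays 25.0000
seg 6 [229.1°–360°] cycloidal, h=27: θ=343.6° here. β=114.5, B=130.9. 27·(0.8747 − sin(2π·0.8747)/(2π)) = 26.6613 → s = 51.6613
radial distance = base radius + s = 15 + 51.6613 = 66.6613

66.6613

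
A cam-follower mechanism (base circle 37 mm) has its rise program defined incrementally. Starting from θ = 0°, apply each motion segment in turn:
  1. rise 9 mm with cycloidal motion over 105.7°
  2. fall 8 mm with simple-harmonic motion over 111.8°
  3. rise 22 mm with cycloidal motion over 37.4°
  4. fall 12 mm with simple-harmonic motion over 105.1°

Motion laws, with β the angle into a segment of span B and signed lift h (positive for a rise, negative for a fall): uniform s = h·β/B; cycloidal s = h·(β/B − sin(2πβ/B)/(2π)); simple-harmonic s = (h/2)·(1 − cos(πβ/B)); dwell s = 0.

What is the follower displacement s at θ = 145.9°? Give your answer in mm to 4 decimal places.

seg 1 [0°–105.7°] cycloidal, h=9: full span → s += 9 → s = 9.0000
seg 2 [105.7°–217.5°] simple-harmonic, h=-8: θ=145.9° here. β=40.2, B=111.8. -8/2·(1 − cos(π·0.3596)) = -2.2920 → s = 6.7080

6.7080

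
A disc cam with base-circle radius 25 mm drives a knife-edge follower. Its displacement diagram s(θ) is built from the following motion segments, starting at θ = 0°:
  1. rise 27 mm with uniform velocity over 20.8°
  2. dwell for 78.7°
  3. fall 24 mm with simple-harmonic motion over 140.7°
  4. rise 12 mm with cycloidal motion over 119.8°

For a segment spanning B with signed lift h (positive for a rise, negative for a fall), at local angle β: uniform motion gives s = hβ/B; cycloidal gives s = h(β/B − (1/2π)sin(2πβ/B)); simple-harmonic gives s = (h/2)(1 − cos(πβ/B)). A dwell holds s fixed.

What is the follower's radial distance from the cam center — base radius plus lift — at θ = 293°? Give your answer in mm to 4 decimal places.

seg 1 [0°–20.8°] uniform, h=27: full span → s += 27 → s = 27.0000
seg 2 [20.8°–99.5°] dwell: s stays 27.0000
seg 3 [99.5°–240.2°] simple-harmonic, h=-24: full span → s += -24 → s = 3.0000
seg 4 [240.2°–360°] cycloidal, h=12: θ=293° here. β=52.8, B=119.8. 12·(0.4407 − sin(2π·0.4407)/(2π)) = 4.5940 → s = 7.5940
radial distance = base radius + s = 25 + 7.5940 = 32.5940

32.5940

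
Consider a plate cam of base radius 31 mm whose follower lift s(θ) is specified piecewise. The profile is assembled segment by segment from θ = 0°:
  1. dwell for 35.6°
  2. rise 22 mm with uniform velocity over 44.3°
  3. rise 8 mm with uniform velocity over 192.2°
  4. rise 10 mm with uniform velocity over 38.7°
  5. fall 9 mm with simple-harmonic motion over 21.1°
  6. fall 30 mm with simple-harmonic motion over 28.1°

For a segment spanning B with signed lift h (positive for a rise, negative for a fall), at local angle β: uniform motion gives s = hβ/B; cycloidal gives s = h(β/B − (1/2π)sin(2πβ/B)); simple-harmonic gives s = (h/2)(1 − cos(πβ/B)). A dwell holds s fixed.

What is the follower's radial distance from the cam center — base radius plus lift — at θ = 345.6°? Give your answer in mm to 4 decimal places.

seg 1 [0°–35.6°] dwell: s stays 0.0000
seg 2 [35.6°–79.9°] uniform, h=22: full span → s += 22 → s = 22.0000
seg 3 [79.9°–272.1°] uniform, h=8: full span → s += 8 → s = 30.0000
seg 4 [272.1°–310.8°] uniform, h=10: full span → s += 10 → s = 40.0000
seg 5 [310.8°–331.9°] simple-harmonic, h=-9: full span → s += -9 → s = 31.0000
seg 6 [331.9°–360°] simple-harmonic, h=-30: θ=345.6° here. β=13.7, B=28.1. -30/2·(1 − cos(π·0.4875)) = -14.4132 → s = 16.5868
radial distance = base radius + s = 31 + 16.5868 = 47.5868

47.5868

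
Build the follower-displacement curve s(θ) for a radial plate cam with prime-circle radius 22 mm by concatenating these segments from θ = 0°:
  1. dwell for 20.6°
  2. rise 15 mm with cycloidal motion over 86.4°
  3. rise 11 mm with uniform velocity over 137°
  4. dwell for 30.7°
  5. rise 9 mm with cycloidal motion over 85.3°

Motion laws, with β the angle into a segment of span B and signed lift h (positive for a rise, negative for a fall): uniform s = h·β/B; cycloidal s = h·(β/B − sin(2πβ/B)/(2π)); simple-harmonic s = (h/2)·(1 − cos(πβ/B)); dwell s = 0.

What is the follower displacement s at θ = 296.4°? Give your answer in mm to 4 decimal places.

seg 1 [0°–20.6°] dwell: s stays 0.0000
seg 2 [20.6°–107°] cycloidal, h=15: full span → s += 15 → s = 15.0000
seg 3 [107°–244°] uniform, h=11: full span → s += 11 → s = 26.0000
seg 4 [244°–274.7°] dwell: s stays 26.0000
seg 5 [274.7°–360°] cycloidal, h=9: θ=296.4° here. β=21.7, B=85.3. 9·(0.2544 − sin(2π·0.2544)/(2π)) = 0.8577 → s = 26.8577

26.8577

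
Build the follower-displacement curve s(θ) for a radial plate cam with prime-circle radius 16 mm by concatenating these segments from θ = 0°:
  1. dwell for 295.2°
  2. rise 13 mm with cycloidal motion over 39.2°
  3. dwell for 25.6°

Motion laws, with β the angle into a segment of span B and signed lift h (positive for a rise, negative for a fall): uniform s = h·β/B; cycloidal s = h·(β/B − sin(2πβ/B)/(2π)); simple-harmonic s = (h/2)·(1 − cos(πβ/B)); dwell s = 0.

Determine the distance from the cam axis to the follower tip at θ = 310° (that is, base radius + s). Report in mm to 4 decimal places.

seg 1 [0°–295.2°] dwell: s stays 0.0000
seg 2 [295.2°–334.4°] cycloidal, h=13: θ=310° here. β=14.8, B=39.2. 13·(0.3776 − sin(2π·0.3776)/(2π)) = 3.4688 → s = 3.4688
radial distance = base radius + s = 16 + 3.4688 = 19.4688

19.4688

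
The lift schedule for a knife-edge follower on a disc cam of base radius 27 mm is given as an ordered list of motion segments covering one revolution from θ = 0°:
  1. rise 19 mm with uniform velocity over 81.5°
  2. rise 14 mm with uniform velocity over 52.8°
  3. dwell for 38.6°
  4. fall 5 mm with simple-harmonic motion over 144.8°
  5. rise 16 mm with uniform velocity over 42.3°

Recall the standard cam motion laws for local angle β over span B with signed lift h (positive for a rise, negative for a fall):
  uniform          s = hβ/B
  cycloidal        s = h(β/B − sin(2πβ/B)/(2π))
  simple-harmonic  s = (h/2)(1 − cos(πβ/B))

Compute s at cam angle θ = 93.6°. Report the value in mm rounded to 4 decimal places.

seg 1 [0°–81.5°] uniform, h=19: full span → s += 19 → s = 19.0000
seg 2 [81.5°–134.3°] uniform, h=14: θ=93.6° here. β=12.1, B=52.8. 14·12.1/52.8 = 3.2083 → s = 22.2083

22.2083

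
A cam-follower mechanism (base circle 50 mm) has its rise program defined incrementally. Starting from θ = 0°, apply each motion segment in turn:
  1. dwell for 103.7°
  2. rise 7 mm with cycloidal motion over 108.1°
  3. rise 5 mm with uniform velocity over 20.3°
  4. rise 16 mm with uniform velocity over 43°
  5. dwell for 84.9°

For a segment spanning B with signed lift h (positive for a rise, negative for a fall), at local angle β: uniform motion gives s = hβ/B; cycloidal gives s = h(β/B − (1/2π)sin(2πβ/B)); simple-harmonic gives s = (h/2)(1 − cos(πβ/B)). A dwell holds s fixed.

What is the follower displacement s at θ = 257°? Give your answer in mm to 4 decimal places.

seg 1 [0°–103.7°] dwell: s stays 0.0000
seg 2 [103.7°–211.8°] cycloidal, h=7: full span → s += 7 → s = 7.0000
seg 3 [211.8°–232.1°] uniform, h=5: full span → s += 5 → s = 12.0000
seg 4 [232.1°–275.1°] uniform, h=16: θ=257° here. β=24.9, B=43. 16·24.9/43 = 9.2651 → s = 21.2651

21.2651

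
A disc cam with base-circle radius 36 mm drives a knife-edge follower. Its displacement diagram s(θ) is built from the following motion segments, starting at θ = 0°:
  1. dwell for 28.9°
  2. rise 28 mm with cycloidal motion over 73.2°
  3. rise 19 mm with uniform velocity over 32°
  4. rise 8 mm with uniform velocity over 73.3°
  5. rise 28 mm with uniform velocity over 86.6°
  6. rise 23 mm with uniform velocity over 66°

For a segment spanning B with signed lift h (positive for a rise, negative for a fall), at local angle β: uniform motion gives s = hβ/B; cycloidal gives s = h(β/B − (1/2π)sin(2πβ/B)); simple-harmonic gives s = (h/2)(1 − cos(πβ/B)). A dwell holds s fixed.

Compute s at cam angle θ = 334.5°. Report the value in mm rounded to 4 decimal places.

seg 1 [0°–28.9°] dwell: s stays 0.0000
seg 2 [28.9°–102.1°] cycloidal, h=28: full span → s += 28 → s = 28.0000
seg 3 [102.1°–134.1°] uniform, h=19: full span → s += 19 → s = 47.0000
seg 4 [134.1°–207.4°] uniform, h=8: full span → s += 8 → s = 55.0000
seg 5 [207.4°–294°] uniform, h=28: full span → s += 28 → s = 83.0000
seg 6 [294°–360°] uniform, h=23: θ=334.5° here. β=40.5, B=66. 23·40.5/66 = 14.1136 → s = 97.1136

97.1136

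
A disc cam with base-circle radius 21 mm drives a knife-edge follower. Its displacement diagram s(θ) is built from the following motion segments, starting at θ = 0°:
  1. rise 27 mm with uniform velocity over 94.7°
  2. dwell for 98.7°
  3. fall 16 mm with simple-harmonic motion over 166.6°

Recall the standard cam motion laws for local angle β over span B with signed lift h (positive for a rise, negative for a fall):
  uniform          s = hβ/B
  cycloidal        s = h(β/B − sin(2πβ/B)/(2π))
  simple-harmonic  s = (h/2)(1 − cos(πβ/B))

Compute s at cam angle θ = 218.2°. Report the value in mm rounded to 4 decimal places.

seg 1 [0°–94.7°] uniform, h=27: full span → s += 27 → s = 27.0000
seg 2 [94.7°–193.4°] dwell: s stays 27.0000
seg 3 [193.4°–360°] simple-harmonic, h=-16: θ=218.2° here. β=24.8, B=166.6. -16/2·(1 − cos(π·0.1489)) = -0.8590 → s = 26.1410

26.1410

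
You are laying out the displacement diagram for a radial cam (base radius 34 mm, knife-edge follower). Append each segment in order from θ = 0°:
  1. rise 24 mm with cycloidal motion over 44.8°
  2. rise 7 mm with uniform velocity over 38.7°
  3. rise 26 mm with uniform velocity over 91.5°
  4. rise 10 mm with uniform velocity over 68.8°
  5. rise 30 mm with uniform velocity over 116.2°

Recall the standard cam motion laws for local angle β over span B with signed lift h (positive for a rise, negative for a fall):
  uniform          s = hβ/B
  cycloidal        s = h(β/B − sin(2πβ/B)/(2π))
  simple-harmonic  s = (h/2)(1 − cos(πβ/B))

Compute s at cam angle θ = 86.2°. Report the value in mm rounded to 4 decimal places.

seg 1 [0°–44.8°] cycloidal, h=24: full span → s += 24 → s = 24.0000
seg 2 [44.8°–83.5°] uniform, h=7: full span → s += 7 → s = 31.0000
seg 3 [83.5°–175°] uniform, h=26: θ=86.2° here. β=2.7, B=91.5. 26·2.7/91.5 = 0.7672 → s = 31.7672

31.7672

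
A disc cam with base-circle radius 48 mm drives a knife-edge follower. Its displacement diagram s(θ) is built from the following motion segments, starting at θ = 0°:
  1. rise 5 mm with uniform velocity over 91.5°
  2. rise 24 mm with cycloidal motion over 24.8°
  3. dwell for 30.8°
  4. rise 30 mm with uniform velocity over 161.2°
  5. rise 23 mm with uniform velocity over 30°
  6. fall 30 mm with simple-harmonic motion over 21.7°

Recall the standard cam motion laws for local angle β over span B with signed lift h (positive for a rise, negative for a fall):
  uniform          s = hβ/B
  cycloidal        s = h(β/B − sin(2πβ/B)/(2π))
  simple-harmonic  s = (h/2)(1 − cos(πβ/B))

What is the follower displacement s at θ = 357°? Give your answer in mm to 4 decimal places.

seg 1 [0°–91.5°] uniform, h=5: full span → s += 5 → s = 5.0000
seg 2 [91.5°–116.3°] cycloidal, h=24: full span → s += 24 → s = 29.0000
seg 3 [116.3°–147.1°] dwell: s stays 29.0000
seg 4 [147.1°–308.3°] uniform, h=30: full span → s += 30 → s = 59.0000
seg 5 [308.3°–338.3°] uniform, h=23: full span → s += 23 → s = 82.0000
seg 6 [338.3°–360°] simple-harmonic, h=-30: θ=357° here. β=18.7, B=21.7. -30/2·(1 − cos(π·0.8618)) = -28.6073 → s = 53.3927

53.3927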